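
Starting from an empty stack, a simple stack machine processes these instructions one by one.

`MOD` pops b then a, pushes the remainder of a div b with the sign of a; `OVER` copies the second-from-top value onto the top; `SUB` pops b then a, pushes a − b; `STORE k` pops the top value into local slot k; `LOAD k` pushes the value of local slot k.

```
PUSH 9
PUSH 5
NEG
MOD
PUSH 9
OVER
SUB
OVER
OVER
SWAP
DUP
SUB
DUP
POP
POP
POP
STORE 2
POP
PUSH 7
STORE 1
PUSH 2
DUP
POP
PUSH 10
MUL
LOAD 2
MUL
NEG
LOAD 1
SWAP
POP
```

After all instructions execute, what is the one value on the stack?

7

PUSH 9  -> 9
PUSH 5  -> 9 5
NEG     -> 9 -5
MOD     -> 4
PUSH 9  -> 4 9
OVER    -> 4 9 4
SUB     -> 4 5
OVER    -> 4 5 4
OVER    -> 4 5 4 5
SWAP    -> 4 5 5 4
DUP     -> 4 5 5 4 4
SUB     -> 4 5 5 0
DUP     -> 4 5 5 0 0
POP     -> 4 5 5 0
POP     -> 4 5 5
POP     -> 4 5
STORE 2 -> 4
POP     -> (empty)
PUSH 7  -> 7
STORE 1 -> (empty)
PUSH 2  -> 2
DUP     -> 2 2
POP     -> 2
PUSH 10 -> 2 10
MUL     -> 20
LOAD 2  -> 20 5
MUL     -> 100
NEG     -> -100
LOAD 1  -> -100 7
SWAP    -> 7 -100
POP     -> 7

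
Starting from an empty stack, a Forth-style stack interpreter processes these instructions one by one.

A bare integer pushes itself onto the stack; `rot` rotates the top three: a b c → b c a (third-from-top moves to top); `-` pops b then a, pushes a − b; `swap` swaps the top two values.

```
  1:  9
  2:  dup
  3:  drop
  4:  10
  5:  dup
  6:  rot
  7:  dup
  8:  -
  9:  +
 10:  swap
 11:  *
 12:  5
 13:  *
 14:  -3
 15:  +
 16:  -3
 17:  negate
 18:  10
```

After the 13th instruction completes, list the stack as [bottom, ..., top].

9     9
dup   9 9
drop  9
10    9 10
dup   9 10 10
rot   10 10 9
dup   10 10 9 9
-     10 10 0
+     10 10
swap  10 10
*     100
5     100 5
*     500

[500]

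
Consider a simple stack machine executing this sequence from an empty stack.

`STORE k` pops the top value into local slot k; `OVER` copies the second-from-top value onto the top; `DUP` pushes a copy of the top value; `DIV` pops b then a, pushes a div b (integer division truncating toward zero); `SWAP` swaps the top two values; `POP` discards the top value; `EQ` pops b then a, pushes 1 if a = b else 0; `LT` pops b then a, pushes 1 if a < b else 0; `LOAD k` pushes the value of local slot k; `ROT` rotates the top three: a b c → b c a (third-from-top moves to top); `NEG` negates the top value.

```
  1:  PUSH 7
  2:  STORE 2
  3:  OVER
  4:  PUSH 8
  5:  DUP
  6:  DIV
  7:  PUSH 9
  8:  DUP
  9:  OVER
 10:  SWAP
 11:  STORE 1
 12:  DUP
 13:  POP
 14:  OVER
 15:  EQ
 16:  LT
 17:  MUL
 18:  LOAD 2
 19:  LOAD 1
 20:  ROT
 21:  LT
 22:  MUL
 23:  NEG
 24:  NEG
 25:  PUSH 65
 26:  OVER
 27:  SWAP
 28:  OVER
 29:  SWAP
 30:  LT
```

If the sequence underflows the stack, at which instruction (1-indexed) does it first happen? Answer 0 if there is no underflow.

PUSH 7  → [7]
STORE 2 → []
OVER  — needs 2 operands, stack has 0 → underflow

3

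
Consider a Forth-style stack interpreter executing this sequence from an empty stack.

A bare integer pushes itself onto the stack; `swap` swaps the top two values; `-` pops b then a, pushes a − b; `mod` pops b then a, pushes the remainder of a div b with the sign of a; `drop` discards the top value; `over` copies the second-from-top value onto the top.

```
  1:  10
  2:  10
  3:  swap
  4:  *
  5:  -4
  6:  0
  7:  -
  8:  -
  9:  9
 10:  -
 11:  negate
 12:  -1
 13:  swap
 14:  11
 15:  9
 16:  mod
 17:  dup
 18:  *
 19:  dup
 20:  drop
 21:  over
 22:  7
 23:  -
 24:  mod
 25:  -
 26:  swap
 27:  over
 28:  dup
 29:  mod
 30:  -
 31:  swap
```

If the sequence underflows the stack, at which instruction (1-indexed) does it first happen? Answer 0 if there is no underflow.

0

10     → [10]
10     → [10, 10]
swap   → [10, 10]
*      → [100]
-4     → [100, -4]
0      → [100, -4, 0]
-      → [100, -4]
-      → [104]
9      → [104, 9]
-      → [95]
negate → [-95]
-1     → [-95, -1]
swap   → [-1, -95]
11     → [-1, -95, 11]
9      → [-1, -95, 11, 9]
mod    → [-1, -95, 2]
dup    → [-1, -95, 2, 2]
*      → [-1, -95, 4]
dup    → [-1, -95, 4, 4]
drop   → [-1, -95, 4]
over   → [-1, -95, 4, -95]
7      → [-1, -95, 4, -95, 7]
-      → [-1, -95, 4, -102]
mod    → [-1, -95, 4]
-      → [-1, -99]
swap   → [-99, -1]
over   → [-99, -1, -99]
dup    → [-99, -1, -99, -99]
mod    → [-99, -1, 0]
-      → [-99, -1]
swap   → [-1, -99]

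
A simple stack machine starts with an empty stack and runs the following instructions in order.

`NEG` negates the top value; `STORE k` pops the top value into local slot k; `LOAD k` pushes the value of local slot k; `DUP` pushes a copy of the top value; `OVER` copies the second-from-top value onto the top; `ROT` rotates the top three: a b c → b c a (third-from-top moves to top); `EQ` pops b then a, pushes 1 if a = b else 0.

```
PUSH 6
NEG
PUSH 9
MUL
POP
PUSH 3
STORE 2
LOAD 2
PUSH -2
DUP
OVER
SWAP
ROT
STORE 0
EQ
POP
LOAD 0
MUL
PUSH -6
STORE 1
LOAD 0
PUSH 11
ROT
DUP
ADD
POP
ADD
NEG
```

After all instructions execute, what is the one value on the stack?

-9

PUSH 6   [6]
NEG      [-6]
PUSH 9   [-6, 9]
MUL      [-54]
POP      []
PUSH 3   [3]
STORE 2  []
LOAD 2   [3]
PUSH -2  [3, -2]
DUP      [3, -2, -2]
OVER     [3, -2, -2, -2]
SWAP     [3, -2, -2, -2]
ROT      [3, -2, -2, -2]
STORE 0  [3, -2, -2]
EQ       [3, 1]
POP      [3]
LOAD 0   [3, -2]
MUL      [-6]
PUSH -6  [-6, -6]
STORE 1  [-6]
LOAD 0   [-6, -2]
PUSH 11  [-6, -2, 11]
ROT      [-2, 11, -6]
DUP      [-2, 11, -6, -6]
ADD      [-2, 11, -12]
POP      [-2, 11]
ADD      [9]
NEG      [-9]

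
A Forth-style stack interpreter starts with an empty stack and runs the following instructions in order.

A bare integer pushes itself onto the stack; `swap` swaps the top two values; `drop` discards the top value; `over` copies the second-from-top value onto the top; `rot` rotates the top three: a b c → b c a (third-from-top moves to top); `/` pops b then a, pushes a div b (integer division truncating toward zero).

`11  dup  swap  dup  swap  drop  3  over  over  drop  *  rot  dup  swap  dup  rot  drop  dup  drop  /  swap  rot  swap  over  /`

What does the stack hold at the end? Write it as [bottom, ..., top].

11   : 11
dup  : 11 11
swap : 11 11
dup  : 11 11 11
swap : 11 11 11
drop : 11 11
3    : 11 11 3
over : 11 11 3 11
over : 11 11 3 11 3
drop : 11 11 3 11
*    : 11 11 33
rot  : 11 33 11
dup  : 11 33 11 11
swap : 11 33 11 11
dup  : 11 33 11 11 11
rot  : 11 33 11 11 11
drop : 11 33 11 11
dup  : 11 33 11 11 11
drop : 11 33 11 11
/    : 11 33 1
swap : 11 1 33
rot  : 1 33 11
swap : 1 11 33
over : 1 11 33 11
/    : 1 11 3

[1, 11, 3]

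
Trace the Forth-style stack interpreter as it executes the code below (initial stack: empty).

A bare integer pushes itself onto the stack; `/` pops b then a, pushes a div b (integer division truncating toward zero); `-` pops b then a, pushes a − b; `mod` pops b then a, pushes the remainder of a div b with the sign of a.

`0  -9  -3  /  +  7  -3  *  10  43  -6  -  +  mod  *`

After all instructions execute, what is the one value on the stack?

0   → [0]
-9  → [0, -9]
-3  → [0, -9, -3]
/   → [0, 3]
+   → [3]
7   → [3, 7]
-3  → [3, 7, -3]
*   → [3, -21]
10  → [3, -21, 10]
43  → [3, -21, 10, 43]
-6  → [3, -21, 10, 43, -6]
-   → [3, -21, 10, 49]
+   → [3, -21, 59]
mod → [3, -21]
*   → [-63]

-63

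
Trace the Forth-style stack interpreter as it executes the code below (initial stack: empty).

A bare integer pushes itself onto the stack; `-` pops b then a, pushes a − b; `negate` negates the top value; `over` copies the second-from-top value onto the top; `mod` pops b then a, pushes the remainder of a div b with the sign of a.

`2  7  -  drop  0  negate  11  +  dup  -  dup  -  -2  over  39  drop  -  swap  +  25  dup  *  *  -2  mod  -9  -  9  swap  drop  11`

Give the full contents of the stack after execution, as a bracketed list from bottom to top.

[9, 11]

2      -> [2]
7      -> [2, 7]
-      -> [-5]
drop   -> []
0      -> [0]
negate -> [0]
11     -> [0, 11]
+      -> [11]
dup    -> [11, 11]
-      -> [0]
dup    -> [0, 0]
-      -> [0]
-2     -> [0, -2]
over   -> [0, -2, 0]
39     -> [0, -2, 0, 39]
drop   -> [0, -2, 0]
-      -> [0, -2]
swap   -> [-2, 0]
+      -> [-2]
25     -> [-2, 25]
dup    -> [-2, 25, 25]
*      -> [-2, 625]
*      -> [-1250]
-2     -> [-1250, -2]
mod    -> [0]
-9     -> [0, -9]
-      -> [9]
9      -> [9, 9]
swap   -> [9, 9]
drop   -> [9]
11     -> [9, 11]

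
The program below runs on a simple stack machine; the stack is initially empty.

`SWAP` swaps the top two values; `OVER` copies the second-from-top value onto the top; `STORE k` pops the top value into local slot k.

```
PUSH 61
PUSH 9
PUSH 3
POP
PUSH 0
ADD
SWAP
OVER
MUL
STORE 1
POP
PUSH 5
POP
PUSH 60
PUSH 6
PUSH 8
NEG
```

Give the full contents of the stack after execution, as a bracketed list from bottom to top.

[60, 6, -8]

PUSH 61 → 61
PUSH 9  → 61 9
PUSH 3  → 61 9 3
POP     → 61 9
PUSH 0  → 61 9 0
ADD     → 61 9
SWAP    → 9 61
OVER    → 9 61 9
MUL     → 9 549
STORE 1 → 9
POP     → (empty)
PUSH 5  → 5
POP     → (empty)
PUSH 60 → 60
PUSH 6  → 60 6
PUSH 8  → 60 6 8
NEG     → 60 6 -8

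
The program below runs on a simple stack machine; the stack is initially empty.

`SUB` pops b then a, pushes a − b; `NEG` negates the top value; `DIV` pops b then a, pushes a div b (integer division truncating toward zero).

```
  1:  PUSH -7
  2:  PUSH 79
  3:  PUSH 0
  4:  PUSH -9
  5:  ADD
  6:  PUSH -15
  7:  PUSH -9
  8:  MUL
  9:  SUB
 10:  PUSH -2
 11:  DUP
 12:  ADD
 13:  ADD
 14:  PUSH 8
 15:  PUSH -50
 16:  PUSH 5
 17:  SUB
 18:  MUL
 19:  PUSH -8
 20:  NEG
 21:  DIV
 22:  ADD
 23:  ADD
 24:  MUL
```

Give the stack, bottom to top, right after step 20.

PUSH -7  : -7
PUSH 79  : -7 79
PUSH 0   : -7 79 0
PUSH -9  : -7 79 0 -9
ADD      : -7 79 -9
PUSH -15 : -7 79 -9 -15
PUSH -9  : -7 79 -9 -15 -9
MUL      : -7 79 -9 135
SUB      : -7 79 -144
PUSH -2  : -7 79 -144 -2
DUP      : -7 79 -144 -2 -2
ADD      : -7 79 -144 -4
ADD      : -7 79 -148
PUSH 8   : -7 79 -148 8
PUSH -50 : -7 79 -148 8 -50
PUSH 5   : -7 79 -148 8 -50 5
SUB      : -7 79 -148 8 -55
MUL      : -7 79 -148 -440
PUSH -8  : -7 79 -148 -440 -8
NEG      : -7 79 -148 -440 8

[-7, 79, -148, -440, 8]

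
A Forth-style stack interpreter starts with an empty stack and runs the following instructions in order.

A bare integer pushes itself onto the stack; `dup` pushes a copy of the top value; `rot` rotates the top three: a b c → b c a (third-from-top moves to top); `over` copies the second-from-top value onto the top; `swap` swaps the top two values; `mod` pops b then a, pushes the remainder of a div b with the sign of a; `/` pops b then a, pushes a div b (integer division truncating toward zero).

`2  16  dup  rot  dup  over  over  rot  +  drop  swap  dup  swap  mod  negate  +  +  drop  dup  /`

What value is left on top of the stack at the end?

2      → 2
16     → 2 16
dup    → 2 16 16
rot    → 16 16 2
dup    → 16 16 2 2
over   → 16 16 2 2 2
over   → 16 16 2 2 2 2
rot    → 16 16 2 2 2 2
+      → 16 16 2 2 4
drop   → 16 16 2 2
swap   → 16 16 2 2
dup    → 16 16 2 2 2
swap   → 16 16 2 2 2
mod    → 16 16 2 0
negate → 16 16 2 0
+      → 16 16 2
+      → 16 18
drop   → 16
dup    → 16 16
/      → 1

1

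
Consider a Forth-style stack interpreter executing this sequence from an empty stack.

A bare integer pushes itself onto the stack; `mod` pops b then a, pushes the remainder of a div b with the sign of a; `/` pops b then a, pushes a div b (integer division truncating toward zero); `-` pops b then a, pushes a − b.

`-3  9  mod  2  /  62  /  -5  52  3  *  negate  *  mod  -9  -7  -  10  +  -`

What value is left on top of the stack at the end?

-8

-3     → [-3]
9      → [-3, 9]
mod    → [-3]
2      → [-3, 2]
/      → [-1]
62     → [-1, 62]
/      → [0]
-5     → [0, -5]
52     → [0, -5, 52]
3      → [0, -5, 52, 3]
*      → [0, -5, 156]
negate → [0, -5, -156]
*      → [0, 780]
mod    → [0]
-9     → [0, -9]
-7     → [0, -9, -7]
-      → [0, -2]
10     → [0, -2, 10]
+      → [0, 8]
-      → [-8]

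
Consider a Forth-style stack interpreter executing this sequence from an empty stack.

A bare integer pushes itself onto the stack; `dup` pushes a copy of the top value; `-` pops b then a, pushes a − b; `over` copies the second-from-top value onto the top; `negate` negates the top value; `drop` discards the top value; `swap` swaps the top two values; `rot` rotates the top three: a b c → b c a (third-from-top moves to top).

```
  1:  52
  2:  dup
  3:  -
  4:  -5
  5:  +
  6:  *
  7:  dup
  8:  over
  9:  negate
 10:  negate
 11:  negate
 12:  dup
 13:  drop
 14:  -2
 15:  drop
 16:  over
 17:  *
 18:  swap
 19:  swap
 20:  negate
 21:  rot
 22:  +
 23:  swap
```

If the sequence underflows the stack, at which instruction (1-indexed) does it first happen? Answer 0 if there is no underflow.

52  → 52
dup → 52 52
-   → 0
-5  → 0 -5
+   → -5
*  — needs 2 operands, stack has 1 → underflow

6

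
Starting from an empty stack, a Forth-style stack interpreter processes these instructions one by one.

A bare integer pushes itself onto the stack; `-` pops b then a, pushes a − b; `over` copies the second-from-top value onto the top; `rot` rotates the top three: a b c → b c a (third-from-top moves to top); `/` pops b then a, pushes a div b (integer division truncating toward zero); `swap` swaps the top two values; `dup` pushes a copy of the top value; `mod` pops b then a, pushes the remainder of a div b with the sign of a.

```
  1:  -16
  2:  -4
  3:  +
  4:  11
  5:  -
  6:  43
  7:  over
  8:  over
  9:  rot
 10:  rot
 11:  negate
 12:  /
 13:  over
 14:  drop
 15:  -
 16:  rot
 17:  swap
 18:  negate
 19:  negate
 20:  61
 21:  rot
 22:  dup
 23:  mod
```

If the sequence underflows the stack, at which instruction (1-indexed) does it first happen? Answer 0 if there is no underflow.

16

-16    → [-16]
-4     → [-16, -4]
+      → [-20]
11     → [-20, 11]
-      → [-31]
43     → [-31, 43]
over   → [-31, 43, -31]
over   → [-31, 43, -31, 43]
rot    → [-31, -31, 43, 43]
rot    → [-31, 43, 43, -31]
negate → [-31, 43, 43, 31]
/      → [-31, 43, 1]
over   → [-31, 43, 1, 43]
drop   → [-31, 43, 1]
-      → [-31, 42]
rot  — needs 3 operands, stack has 2 → underflow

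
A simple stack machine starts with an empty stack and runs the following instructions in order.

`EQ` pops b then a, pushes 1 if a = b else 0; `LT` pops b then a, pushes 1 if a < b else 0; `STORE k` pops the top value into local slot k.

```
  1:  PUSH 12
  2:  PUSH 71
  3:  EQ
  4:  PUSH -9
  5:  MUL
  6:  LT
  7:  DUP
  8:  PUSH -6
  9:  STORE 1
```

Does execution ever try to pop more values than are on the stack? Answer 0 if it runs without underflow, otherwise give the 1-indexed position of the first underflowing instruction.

6

PUSH 12 → [12]
PUSH 71 → [12, 71]
EQ      → [0]
PUSH -9 → [0, -9]
MUL     → [0]
LT  — needs 2 operands, stack has 1 → underflow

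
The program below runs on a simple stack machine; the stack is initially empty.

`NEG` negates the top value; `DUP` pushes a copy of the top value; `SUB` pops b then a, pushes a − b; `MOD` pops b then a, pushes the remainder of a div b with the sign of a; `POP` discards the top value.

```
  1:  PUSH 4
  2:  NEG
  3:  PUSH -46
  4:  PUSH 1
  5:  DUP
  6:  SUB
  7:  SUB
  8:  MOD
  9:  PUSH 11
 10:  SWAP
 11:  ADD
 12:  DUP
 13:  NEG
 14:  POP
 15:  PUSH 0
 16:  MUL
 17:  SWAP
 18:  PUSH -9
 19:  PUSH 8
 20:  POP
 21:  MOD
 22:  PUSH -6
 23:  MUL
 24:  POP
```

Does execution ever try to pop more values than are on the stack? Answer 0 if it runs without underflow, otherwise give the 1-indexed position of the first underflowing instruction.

17

PUSH 4   -> [4]
NEG      -> [-4]
PUSH -46 -> [-4, -46]
PUSH 1   -> [-4, -46, 1]
DUP      -> [-4, -46, 1, 1]
SUB      -> [-4, -46, 0]
SUB      -> [-4, -46]
MOD      -> [-4]
PUSH 11  -> [-4, 11]
SWAP     -> [11, -4]
ADD      -> [7]
DUP      -> [7, 7]
NEG      -> [7, -7]
POP      -> [7]
PUSH 0   -> [7, 0]
MUL      -> [0]
SWAP  — needs 2 operands, stack has 1 → underflow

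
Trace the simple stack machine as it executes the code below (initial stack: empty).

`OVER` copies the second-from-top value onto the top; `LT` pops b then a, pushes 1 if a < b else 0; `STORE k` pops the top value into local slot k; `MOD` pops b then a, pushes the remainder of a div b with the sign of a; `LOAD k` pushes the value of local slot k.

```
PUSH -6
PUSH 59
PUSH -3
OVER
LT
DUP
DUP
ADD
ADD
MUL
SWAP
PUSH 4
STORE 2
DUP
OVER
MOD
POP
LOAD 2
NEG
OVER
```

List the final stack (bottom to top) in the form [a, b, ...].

[177, -6, -4, -6]

PUSH -6 -> -6
PUSH 59 -> -6 59
PUSH -3 -> -6 59 -3
OVER    -> -6 59 -3 59
LT      -> -6 59 1
DUP     -> -6 59 1 1
DUP     -> -6 59 1 1 1
ADD     -> -6 59 1 2
ADD     -> -6 59 3
MUL     -> -6 177
SWAP    -> 177 -6
PUSH 4  -> 177 -6 4
STORE 2 -> 177 -6
DUP     -> 177 -6 -6
OVER    -> 177 -6 -6 -6
MOD     -> 177 -6 0
POP     -> 177 -6
LOAD 2  -> 177 -6 4
NEG     -> 177 -6 -4
OVER    -> 177 -6 -4 -6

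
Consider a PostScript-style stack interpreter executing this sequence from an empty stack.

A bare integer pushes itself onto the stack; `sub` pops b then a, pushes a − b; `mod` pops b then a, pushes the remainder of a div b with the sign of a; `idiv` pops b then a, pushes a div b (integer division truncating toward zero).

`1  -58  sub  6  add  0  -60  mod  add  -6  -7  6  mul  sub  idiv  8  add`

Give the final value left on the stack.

1    → 1
-58  → 1 -58
sub  → 59
6    → 59 6
add  → 65
0    → 65 0
-60  → 65 0 -60
mod  → 65 0
add  → 65
-6   → 65 -6
-7   → 65 -6 -7
6    → 65 -6 -7 6
mul  → 65 -6 -42
sub  → 65 36
idiv → 1
8    → 1 8
add  → 9

9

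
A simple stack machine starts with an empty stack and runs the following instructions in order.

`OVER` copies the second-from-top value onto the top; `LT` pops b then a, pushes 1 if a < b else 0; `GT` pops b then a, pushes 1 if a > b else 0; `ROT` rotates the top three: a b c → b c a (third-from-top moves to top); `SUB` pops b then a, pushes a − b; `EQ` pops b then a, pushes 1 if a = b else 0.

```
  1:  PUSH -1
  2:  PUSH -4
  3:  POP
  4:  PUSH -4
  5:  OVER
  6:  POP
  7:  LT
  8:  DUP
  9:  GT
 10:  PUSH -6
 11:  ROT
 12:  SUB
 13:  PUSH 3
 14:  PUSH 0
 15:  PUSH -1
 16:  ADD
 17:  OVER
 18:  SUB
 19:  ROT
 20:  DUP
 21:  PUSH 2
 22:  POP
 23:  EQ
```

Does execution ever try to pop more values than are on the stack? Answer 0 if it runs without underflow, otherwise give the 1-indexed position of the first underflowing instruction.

11

PUSH -1 -> -1
PUSH -4 -> -1 -4
POP     -> -1
PUSH -4 -> -1 -4
OVER    -> -1 -4 -1
POP     -> -1 -4
LT      -> 0
DUP     -> 0 0
GT      -> 0
PUSH -6 -> 0 -6
ROT  — needs 3 operands, stack has 2 → underflow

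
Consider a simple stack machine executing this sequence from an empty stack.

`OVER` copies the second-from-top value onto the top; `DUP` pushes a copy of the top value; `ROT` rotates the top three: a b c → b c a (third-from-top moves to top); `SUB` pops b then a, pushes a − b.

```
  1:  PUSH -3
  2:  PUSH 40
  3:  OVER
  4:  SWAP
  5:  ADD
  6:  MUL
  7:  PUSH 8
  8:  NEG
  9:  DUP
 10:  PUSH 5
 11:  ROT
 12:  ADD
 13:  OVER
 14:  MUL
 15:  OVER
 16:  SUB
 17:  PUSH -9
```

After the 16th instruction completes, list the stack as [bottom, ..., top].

PUSH -3 → -3
PUSH 40 → -3 40
OVER    → -3 40 -3
SWAP    → -3 -3 40
ADD     → -3 37
MUL     → -111
PUSH 8  → -111 8
NEG     → -111 -8
DUP     → -111 -8 -8
PUSH 5  → -111 -8 -8 5
ROT     → -111 -8 5 -8
ADD     → -111 -8 -3
OVER    → -111 -8 -3 -8
MUL     → -111 -8 24
OVER    → -111 -8 24 -8
SUB     → -111 -8 32

[-111, -8, 32]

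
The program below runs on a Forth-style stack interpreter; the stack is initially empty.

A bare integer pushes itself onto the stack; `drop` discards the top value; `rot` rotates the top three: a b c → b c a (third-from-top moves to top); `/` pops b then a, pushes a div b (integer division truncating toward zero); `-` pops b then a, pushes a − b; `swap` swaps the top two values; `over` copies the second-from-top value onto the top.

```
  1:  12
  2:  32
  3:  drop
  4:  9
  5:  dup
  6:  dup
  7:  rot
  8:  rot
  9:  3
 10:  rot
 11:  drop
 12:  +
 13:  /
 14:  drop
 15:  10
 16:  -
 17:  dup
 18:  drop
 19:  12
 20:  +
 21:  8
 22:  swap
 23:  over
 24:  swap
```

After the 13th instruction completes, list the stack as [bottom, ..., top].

[12, 0]

12   → [12]
32   → [12, 32]
drop → [12]
9    → [12, 9]
dup  → [12, 9, 9]
dup  → [12, 9, 9, 9]
rot  → [12, 9, 9, 9]
rot  → [12, 9, 9, 9]
3    → [12, 9, 9, 9, 3]
rot  → [12, 9, 9, 3, 9]
drop → [12, 9, 9, 3]
+    → [12, 9, 12]
/    → [12, 0]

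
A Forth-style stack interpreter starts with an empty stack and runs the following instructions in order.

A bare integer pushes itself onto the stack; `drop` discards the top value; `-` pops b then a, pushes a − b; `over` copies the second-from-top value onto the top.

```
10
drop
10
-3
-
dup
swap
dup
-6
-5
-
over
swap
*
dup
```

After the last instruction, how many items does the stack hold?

10   : [10]
drop : []
10   : [10]
-3   : [10, -3]
-    : [13]
dup  : [13, 13]
swap : [13, 13]
dup  : [13, 13, 13]
-6   : [13, 13, 13, -6]
-5   : [13, 13, 13, -6, -5]
-    : [13, 13, 13, -1]
over : [13, 13, 13, -1, 13]
swap : [13, 13, 13, 13, -1]
*    : [13, 13, 13, -13]
dup  : [13, 13, 13, -13, -13]

5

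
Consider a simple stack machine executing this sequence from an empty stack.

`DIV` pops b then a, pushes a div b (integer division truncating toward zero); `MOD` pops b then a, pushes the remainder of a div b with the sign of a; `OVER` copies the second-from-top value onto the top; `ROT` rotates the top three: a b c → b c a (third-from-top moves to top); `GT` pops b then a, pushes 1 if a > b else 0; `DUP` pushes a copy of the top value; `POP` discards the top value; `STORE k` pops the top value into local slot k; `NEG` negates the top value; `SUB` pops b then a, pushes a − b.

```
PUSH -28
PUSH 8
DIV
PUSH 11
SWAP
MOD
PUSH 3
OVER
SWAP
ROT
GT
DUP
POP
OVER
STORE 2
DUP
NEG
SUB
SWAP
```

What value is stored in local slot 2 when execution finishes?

PUSH -28  -28
PUSH 8    -28 8
DIV       -3
PUSH 11   -3 11
SWAP      11 -3
MOD       2
PUSH 3    2 3
OVER      2 3 2
SWAP      2 2 3
ROT       2 3 2
GT        2 1
DUP       2 1 1
POP       2 1
OVER      2 1 2
STORE 2   2 1
DUP       2 1 1
NEG       2 1 -1
SUB       2 2
SWAP      2 2

2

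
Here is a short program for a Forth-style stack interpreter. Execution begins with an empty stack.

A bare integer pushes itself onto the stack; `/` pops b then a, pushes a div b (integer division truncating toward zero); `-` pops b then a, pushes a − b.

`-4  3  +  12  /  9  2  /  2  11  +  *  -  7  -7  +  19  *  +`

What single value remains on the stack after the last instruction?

-52

-4 -> -4
3  -> -4 3
+  -> -1
12 -> -1 12
/  -> 0
9  -> 0 9
2  -> 0 9 2
/  -> 0 4
2  -> 0 4 2
11 -> 0 4 2 11
+  -> 0 4 13
*  -> 0 52
-  -> -52
7  -> -52 7
-7 -> -52 7 -7
+  -> -52 0
19 -> -52 0 19
*  -> -52 0
+  -> -52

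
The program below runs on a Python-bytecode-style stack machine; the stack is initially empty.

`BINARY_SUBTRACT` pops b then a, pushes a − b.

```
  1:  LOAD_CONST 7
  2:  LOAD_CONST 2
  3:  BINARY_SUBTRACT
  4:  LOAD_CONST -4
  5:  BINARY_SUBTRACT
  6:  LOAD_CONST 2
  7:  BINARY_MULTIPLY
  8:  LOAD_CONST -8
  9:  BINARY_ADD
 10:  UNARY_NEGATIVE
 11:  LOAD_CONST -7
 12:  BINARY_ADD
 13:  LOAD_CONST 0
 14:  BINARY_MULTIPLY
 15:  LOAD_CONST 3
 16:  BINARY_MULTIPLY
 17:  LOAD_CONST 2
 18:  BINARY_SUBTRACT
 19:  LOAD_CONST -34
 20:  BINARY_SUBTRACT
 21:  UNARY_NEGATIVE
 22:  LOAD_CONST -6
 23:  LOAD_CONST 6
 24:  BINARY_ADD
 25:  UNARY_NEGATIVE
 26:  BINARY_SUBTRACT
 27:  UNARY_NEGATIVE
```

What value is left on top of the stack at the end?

LOAD_CONST 7    -> 7
LOAD_CONST 2    -> 7 2
BINARY_SUBTRACT -> 5
LOAD_CONST -4   -> 5 -4
BINARY_SUBTRACT -> 9
LOAD_CONST 2    -> 9 2
BINARY_MULTIPLY -> 18
LOAD_CONST -8   -> 18 -8
BINARY_ADD      -> 10
UNARY_NEGATIVE  -> -10
LOAD_CONST -7   -> -10 -7
BINARY_ADD      -> -17
LOAD_CONST 0    -> -17 0
BINARY_MULTIPLY -> 0
LOAD_CONST 3    -> 0 3
BINARY_MULTIPLY -> 0
LOAD_CONST 2    -> 0 2
BINARY_SUBTRACT -> -2
LOAD_CONST -34  -> -2 -34
BINARY_SUBTRACT -> 32
UNARY_NEGATIVE  -> -32
LOAD_CONST -6   -> -32 -6
LOAD_CONST 6    -> -32 -6 6
BINARY_ADD      -> -32 0
UNARY_NEGATIVE  -> -32 0
BINARY_SUBTRACT -> -32
UNARY_NEGATIVE  -> 32

32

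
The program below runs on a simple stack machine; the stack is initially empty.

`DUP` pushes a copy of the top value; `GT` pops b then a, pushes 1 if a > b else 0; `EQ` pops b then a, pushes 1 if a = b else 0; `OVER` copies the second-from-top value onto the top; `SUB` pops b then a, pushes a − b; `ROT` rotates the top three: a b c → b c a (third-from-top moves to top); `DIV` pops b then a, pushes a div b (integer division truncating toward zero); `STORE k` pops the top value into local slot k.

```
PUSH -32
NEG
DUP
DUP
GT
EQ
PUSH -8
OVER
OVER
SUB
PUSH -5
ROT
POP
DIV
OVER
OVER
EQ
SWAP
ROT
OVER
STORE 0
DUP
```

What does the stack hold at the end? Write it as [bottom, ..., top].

[0, -1, 0, 0]

PUSH -32 : [-32]
NEG      : [32]
DUP      : [32, 32]
DUP      : [32, 32, 32]
GT       : [32, 0]
EQ       : [0]
PUSH -8  : [0, -8]
OVER     : [0, -8, 0]
OVER     : [0, -8, 0, -8]
SUB      : [0, -8, 8]
PUSH -5  : [0, -8, 8, -5]
ROT      : [0, 8, -5, -8]
POP      : [0, 8, -5]
DIV      : [0, -1]
OVER     : [0, -1, 0]
OVER     : [0, -1, 0, -1]
EQ       : [0, -1, 0]
SWAP     : [0, 0, -1]
ROT      : [0, -1, 0]
OVER     : [0, -1, 0, -1]
STORE 0  : [0, -1, 0]
DUP      : [0, -1, 0, 0]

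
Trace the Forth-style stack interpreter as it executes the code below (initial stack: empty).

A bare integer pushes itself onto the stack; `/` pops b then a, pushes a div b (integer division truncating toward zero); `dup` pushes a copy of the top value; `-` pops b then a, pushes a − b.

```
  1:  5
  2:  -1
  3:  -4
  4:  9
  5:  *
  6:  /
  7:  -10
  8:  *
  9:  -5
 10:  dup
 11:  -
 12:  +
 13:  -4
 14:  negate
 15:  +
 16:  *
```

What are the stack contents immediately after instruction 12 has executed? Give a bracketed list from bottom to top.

5   → 5
-1  → 5 -1
-4  → 5 -1 -4
9   → 5 -1 -4 9
*   → 5 -1 -36
/   → 5 0
-10 → 5 0 -10
*   → 5 0
-5  → 5 0 -5
dup → 5 0 -5 -5
-   → 5 0 0
+   → 5 0

[5, 0]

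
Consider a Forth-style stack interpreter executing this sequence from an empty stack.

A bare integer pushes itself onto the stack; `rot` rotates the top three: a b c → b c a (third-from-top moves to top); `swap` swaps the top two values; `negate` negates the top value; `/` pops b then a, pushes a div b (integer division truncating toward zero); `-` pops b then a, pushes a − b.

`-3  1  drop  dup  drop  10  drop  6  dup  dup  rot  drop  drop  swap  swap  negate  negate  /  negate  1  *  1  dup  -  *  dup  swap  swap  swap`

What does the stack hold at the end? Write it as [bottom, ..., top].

[0, 0]

-3     -> -3
1      -> -3 1
drop   -> -3
dup    -> -3 -3
drop   -> -3
10     -> -3 10
drop   -> -3
6      -> -3 6
dup    -> -3 6 6
dup    -> -3 6 6 6
rot    -> -3 6 6 6
drop   -> -3 6 6
drop   -> -3 6
swap   -> 6 -3
swap   -> -3 6
negate -> -3 -6
negate -> -3 6
/      -> 0
negate -> 0
1      -> 0 1
*      -> 0
1      -> 0 1
dup    -> 0 1 1
-      -> 0 0
*      -> 0
dup    -> 0 0
swap   -> 0 0
swap   -> 0 0
swap   -> 0 0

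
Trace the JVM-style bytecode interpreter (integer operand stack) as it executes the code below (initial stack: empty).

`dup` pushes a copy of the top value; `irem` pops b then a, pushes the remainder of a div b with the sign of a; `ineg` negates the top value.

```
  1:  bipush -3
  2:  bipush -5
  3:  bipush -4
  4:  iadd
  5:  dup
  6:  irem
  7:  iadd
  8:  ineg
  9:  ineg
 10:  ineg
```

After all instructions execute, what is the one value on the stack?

3

bipush -3 -> -3
bipush -5 -> -3 -5
bipush -4 -> -3 -5 -4
iadd      -> -3 -9
dup       -> -3 -9 -9
irem      -> -3 0
iadd      -> -3
ineg      -> 3
ineg      -> -3
ineg      -> 3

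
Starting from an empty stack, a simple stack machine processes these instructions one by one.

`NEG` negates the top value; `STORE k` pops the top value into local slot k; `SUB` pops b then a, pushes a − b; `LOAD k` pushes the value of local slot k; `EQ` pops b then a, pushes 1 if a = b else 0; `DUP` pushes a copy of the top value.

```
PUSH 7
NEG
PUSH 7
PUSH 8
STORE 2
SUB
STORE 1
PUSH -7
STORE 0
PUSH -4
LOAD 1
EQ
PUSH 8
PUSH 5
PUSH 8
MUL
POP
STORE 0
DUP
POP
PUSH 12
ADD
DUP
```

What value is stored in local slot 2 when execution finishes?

PUSH 7  → 7
NEG     → -7
PUSH 7  → -7 7
PUSH 8  → -7 7 8
STORE 2 → -7 7
SUB     → -14
STORE 1 → (empty)
PUSH -7 → -7
STORE 0 → (empty)
PUSH -4 → -4
LOAD 1  → -4 -14
EQ      → 0
PUSH 8  → 0 8
PUSH 5  → 0 8 5
PUSH 8  → 0 8 5 8
MUL     → 0 8 40
POP     → 0 8
STORE 0 → 0
DUP     → 0 0
POP     → 0
PUSH 12 → 0 12
ADD     → 12
DUP     → 12 12

8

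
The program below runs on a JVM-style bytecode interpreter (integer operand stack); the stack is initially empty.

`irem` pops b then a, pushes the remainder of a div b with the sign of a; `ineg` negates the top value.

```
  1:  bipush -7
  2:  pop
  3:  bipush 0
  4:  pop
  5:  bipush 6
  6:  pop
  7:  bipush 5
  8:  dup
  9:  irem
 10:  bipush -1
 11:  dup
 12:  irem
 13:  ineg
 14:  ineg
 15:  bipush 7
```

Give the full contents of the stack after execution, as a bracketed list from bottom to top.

[0, 0, 7]

bipush -7 -> -7
pop       -> (empty)
bipush 0  -> 0
pop       -> (empty)
bipush 6  -> 6
pop       -> (empty)
bipush 5  -> 5
dup       -> 5 5
irem      -> 0
bipush -1 -> 0 -1
dup       -> 0 -1 -1
irem      -> 0 0
ineg      -> 0 0
ineg      -> 0 0
bipush 7  -> 0 0 7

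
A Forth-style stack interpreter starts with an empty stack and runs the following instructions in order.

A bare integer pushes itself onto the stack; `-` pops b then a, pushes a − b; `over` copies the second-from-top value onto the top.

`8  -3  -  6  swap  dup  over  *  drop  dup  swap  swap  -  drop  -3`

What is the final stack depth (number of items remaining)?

8    → [8]
-3   → [8, -3]
-    → [11]
6    → [11, 6]
swap → [6, 11]
dup  → [6, 11, 11]
over → [6, 11, 11, 11]
*    → [6, 11, 121]
drop → [6, 11]
dup  → [6, 11, 11]
swap → [6, 11, 11]
swap → [6, 11, 11]
-    → [6, 0]
drop → [6]
-3   → [6, -3]

2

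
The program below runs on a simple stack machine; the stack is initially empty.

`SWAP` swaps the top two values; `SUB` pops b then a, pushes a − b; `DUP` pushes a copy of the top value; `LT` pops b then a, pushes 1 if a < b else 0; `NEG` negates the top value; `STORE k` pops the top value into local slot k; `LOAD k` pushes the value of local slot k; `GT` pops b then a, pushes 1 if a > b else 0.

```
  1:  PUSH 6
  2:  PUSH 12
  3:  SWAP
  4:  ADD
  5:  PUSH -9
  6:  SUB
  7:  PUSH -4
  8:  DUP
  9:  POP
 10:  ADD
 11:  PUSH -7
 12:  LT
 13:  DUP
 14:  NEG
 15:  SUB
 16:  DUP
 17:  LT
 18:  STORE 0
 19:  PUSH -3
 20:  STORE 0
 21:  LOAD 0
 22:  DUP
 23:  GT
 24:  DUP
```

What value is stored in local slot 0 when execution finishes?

PUSH 6  → [6]
PUSH 12 → [6, 12]
SWAP    → [12, 6]
ADD     → [18]
PUSH -9 → [18, -9]
SUB     → [27]
PUSH -4 → [27, -4]
DUP     → [27, -4, -4]
POP     → [27, -4]
ADD     → [23]
PUSH -7 → [23, -7]
LT      → [0]
DUP     → [0, 0]
NEG     → [0, 0]
SUB     → [0]
DUP     → [0, 0]
LT      → [0]
STORE 0 → []
PUSH -3 → [-3]
STORE 0 → []
LOAD 0  → [-3]
DUP     → [-3, -3]
GT      → [0]
DUP     → [0, 0]

-3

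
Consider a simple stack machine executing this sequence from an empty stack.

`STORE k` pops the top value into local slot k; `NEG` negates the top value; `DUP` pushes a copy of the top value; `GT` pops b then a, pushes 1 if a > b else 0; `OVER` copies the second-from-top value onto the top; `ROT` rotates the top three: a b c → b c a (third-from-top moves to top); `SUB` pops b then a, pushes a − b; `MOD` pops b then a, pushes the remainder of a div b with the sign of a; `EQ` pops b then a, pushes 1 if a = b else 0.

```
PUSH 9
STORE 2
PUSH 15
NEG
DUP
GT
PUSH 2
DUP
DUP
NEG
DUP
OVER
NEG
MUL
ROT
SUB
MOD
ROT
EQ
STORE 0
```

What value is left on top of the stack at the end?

2

PUSH 9  : [9]
STORE 2 : []
PUSH 15 : [15]
NEG     : [-15]
DUP     : [-15, -15]
GT      : [0]
PUSH 2  : [0, 2]
DUP     : [0, 2, 2]
DUP     : [0, 2, 2, 2]
NEG     : [0, 2, 2, -2]
DUP     : [0, 2, 2, -2, -2]
OVER    : [0, 2, 2, -2, -2, -2]
NEG     : [0, 2, 2, -2, -2, 2]
MUL     : [0, 2, 2, -2, -4]
ROT     : [0, 2, -2, -4, 2]
SUB     : [0, 2, -2, -6]
MOD     : [0, 2, -2]
ROT     : [2, -2, 0]
EQ      : [2, 0]
STORE 0 : [2]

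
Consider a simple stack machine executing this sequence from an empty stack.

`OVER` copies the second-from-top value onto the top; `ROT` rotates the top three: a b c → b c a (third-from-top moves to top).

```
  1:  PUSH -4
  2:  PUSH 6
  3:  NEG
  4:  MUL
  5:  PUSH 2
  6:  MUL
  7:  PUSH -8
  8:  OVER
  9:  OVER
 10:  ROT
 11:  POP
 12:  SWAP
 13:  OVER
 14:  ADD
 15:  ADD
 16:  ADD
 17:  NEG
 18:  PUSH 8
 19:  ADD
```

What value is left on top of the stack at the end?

PUSH -4 → -4
PUSH 6  → -4 6
NEG     → -4 -6
MUL     → 24
PUSH 2  → 24 2
MUL     → 48
PUSH -8 → 48 -8
OVER    → 48 -8 48
OVER    → 48 -8 48 -8
ROT     → 48 48 -8 -8
POP     → 48 48 -8
SWAP    → 48 -8 48
OVER    → 48 -8 48 -8
ADD     → 48 -8 40
ADD     → 48 32
ADD     → 80
NEG     → -80
PUSH 8  → -80 8
ADD     → -72

-72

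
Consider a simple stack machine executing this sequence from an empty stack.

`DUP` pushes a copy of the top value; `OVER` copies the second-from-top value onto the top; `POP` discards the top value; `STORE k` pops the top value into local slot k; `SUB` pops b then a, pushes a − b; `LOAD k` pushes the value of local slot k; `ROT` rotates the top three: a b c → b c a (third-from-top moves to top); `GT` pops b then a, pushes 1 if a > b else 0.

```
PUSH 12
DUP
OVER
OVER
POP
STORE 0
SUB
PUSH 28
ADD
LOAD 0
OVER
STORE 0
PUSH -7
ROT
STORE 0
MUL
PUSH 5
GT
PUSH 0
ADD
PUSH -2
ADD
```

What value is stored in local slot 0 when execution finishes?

PUSH 12  12
DUP      12 12
OVER     12 12 12
OVER     12 12 12 12
POP      12 12 12
STORE 0  12 12
SUB      0
PUSH 28  0 28
ADD      28
LOAD 0   28 12
OVER     28 12 28
STORE 0  28 12
PUSH -7  28 12 -7
ROT      12 -7 28
STORE 0  12 -7
MUL      -84
PUSH 5   -84 5
GT       0
PUSH 0   0 0
ADD      0
PUSH -2  0 -2
ADD      -2

28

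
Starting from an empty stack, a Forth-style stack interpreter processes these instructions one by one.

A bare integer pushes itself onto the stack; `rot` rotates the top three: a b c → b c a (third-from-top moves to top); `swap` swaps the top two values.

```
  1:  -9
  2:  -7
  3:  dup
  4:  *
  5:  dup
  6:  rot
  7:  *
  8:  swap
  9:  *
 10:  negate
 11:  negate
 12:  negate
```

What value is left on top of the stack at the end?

-9     -> [-9]
-7     -> [-9, -7]
dup    -> [-9, -7, -7]
*      -> [-9, 49]
dup    -> [-9, 49, 49]
rot    -> [49, 49, -9]
*      -> [49, -441]
swap   -> [-441, 49]
*      -> [-21609]
negate -> [21609]
negate -> [-21609]
negate -> [21609]

21609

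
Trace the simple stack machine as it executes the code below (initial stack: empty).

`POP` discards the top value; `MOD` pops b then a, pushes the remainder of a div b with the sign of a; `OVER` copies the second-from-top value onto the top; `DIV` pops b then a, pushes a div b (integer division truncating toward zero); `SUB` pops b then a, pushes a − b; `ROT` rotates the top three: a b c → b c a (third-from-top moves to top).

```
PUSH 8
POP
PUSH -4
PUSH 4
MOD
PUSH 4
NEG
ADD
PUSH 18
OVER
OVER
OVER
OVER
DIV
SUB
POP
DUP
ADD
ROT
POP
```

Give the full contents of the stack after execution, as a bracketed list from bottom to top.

PUSH 8  → [8]
POP     → []
PUSH -4 → [-4]
PUSH 4  → [-4, 4]
MOD     → [0]
PUSH 4  → [0, 4]
NEG     → [0, -4]
ADD     → [-4]
PUSH 18 → [-4, 18]
OVER    → [-4, 18, -4]
OVER    → [-4, 18, -4, 18]
OVER    → [-4, 18, -4, 18, -4]
OVER    → [-4, 18, -4, 18, -4, 18]
DIV     → [-4, 18, -4, 18, 0]
SUB     → [-4, 18, -4, 18]
POP     → [-4, 18, -4]
DUP     → [-4, 18, -4, -4]
ADD     → [-4, 18, -8]
ROT     → [18, -8, -4]
POP     → [18, -8]

[18, -8]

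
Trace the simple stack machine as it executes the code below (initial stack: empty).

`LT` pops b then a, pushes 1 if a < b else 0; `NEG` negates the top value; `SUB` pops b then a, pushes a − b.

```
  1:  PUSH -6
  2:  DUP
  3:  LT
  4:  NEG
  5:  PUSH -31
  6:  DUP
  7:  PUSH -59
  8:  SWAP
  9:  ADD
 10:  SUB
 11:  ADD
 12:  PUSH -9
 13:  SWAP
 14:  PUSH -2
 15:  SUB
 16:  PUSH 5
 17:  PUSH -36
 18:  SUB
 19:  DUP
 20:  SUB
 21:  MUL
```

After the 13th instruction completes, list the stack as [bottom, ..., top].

[-9, 59]

PUSH -6   -6
DUP       -6 -6
LT        0
NEG       0
PUSH -31  0 -31
DUP       0 -31 -31
PUSH -59  0 -31 -31 -59
SWAP      0 -31 -59 -31
ADD       0 -31 -90
SUB       0 59
ADD       59
PUSH -9   59 -9
SWAP      -9 59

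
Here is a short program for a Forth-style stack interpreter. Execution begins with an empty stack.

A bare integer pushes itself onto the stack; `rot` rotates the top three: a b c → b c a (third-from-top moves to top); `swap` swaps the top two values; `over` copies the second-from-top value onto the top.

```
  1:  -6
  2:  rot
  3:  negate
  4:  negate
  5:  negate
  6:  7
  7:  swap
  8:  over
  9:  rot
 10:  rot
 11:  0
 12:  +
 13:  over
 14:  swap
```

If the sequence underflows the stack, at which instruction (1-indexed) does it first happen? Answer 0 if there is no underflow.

-6 -> [-6]
rot  — needs 3 operands, stack has 1 → underflow

2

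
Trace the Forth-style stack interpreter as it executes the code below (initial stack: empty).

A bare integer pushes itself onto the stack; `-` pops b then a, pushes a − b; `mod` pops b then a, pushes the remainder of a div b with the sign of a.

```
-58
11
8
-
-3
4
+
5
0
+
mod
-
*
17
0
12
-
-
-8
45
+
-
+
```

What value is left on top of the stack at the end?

-58 -> [-58]
11  -> [-58, 11]
8   -> [-58, 11, 8]
-   -> [-58, 3]
-3  -> [-58, 3, -3]
4   -> [-58, 3, -3, 4]
+   -> [-58, 3, 1]
5   -> [-58, 3, 1, 5]
0   -> [-58, 3, 1, 5, 0]
+   -> [-58, 3, 1, 5]
mod -> [-58, 3, 1]
-   -> [-58, 2]
*   -> [-116]
17  -> [-116, 17]
0   -> [-116, 17, 0]
12  -> [-116, 17, 0, 12]
-   -> [-116, 17, -12]
-   -> [-116, 29]
-8  -> [-116, 29, -8]
45  -> [-116, 29, -8, 45]
+   -> [-116, 29, 37]
-   -> [-116, -8]
+   -> [-124]

-124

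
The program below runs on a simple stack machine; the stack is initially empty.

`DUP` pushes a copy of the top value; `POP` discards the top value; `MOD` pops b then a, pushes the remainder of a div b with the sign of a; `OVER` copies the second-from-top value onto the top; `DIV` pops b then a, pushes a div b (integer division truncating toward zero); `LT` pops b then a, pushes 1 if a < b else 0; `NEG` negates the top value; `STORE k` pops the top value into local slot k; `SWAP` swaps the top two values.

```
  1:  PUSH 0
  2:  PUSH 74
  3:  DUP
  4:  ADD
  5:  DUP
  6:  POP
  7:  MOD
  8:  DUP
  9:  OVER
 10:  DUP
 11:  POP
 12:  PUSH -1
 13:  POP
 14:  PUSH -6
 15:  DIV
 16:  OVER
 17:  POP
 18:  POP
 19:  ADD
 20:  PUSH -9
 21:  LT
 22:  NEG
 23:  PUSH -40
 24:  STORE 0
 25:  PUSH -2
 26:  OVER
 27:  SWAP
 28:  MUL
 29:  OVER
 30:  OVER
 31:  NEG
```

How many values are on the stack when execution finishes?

4

PUSH 0   : 0
PUSH 74  : 0 74
DUP      : 0 74 74
ADD      : 0 148
DUP      : 0 148 148
POP      : 0 148
MOD      : 0
DUP      : 0 0
OVER     : 0 0 0
DUP      : 0 0 0 0
POP      : 0 0 0
PUSH -1  : 0 0 0 -1
POP      : 0 0 0
PUSH -6  : 0 0 0 -6
DIV      : 0 0 0
OVER     : 0 0 0 0
POP      : 0 0 0
POP      : 0 0
ADD      : 0
PUSH -9  : 0 -9
LT       : 0
NEG      : 0
PUSH -40 : 0 -40
STORE 0  : 0
PUSH -2  : 0 -2
OVER     : 0 -2 0
SWAP     : 0 0 -2
MUL      : 0 0
OVER     : 0 0 0
OVER     : 0 0 0 0
NEG      : 0 0 0 0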